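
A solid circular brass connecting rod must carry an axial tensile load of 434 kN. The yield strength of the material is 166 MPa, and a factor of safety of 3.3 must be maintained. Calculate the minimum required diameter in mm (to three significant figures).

d = 105 mm

Allowable stress σ_allow = 166/3.3 = 50.30 MPa.
Required area A = F/σ_allow = 434000/50.30 = 8628 mm².
A = πd²/4 → d = √(4A/π) = 104.8 mm.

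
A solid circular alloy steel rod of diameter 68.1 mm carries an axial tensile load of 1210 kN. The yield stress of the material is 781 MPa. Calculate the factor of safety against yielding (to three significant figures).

n = 2.35

A = πd²/4 = 3642 mm².
σ = F/A = 1210000/3642 = 332.2 MPa.
n = 781/332.2 = 2.351.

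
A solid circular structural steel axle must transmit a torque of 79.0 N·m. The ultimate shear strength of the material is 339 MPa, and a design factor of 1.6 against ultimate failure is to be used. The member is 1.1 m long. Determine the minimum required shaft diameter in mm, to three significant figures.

Allowable shear stress τ_allow = 339/1.6 = 211.9 MPa.
For a solid shaft τ = 16T/(πd³), so d³ = 16T/(π τ_allow) = 16×79000/(π×211.9) = 1899 mm³.
d = (1899)^(1/3) = 12.38 mm.

d = 12.4 mm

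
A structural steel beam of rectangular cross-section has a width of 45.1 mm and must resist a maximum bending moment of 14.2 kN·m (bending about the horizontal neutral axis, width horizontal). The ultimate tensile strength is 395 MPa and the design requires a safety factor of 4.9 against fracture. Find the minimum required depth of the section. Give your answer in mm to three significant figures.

h = 153 mm

σ_allow = 395/4.9 = 80.61 MPa.
For a rectangular section σ = 6M/(bh²), so h² = 6M/(b σ_allow) = 6×1.4200×10^7/(45.1×80.61) = 23430 mm².
h = 153.1 mm.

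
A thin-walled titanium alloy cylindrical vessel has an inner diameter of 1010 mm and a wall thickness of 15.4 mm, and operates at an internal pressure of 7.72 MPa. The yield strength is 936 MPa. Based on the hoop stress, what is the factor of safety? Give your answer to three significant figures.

n = 3.70

σ_h = pD/(2t) = 7.72×1010/(2×15.4) = 253.2 MPa.
n = 936/253.2 = 3.697.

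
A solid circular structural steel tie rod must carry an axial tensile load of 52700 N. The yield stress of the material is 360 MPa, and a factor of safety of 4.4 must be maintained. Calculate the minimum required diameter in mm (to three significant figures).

Allowable stress σ_allow = 360/4.4 = 81.82 MPa.
Required area A = F/σ_allow = 52700/81.82 = 644.1 mm².
A = πd²/4 → d = √(4A/π) = 28.64 mm.

d = 28.6 mm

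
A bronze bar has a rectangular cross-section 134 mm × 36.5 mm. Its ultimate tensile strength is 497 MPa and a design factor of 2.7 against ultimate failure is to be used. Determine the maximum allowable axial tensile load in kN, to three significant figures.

F_allow = 900 kN

σ_allow = 497/2.7 = 184.1 MPa.
A = 134×36.5 = 4891 mm².
F_allow = σ_allow × A = 184.1×4891 = 900300 N.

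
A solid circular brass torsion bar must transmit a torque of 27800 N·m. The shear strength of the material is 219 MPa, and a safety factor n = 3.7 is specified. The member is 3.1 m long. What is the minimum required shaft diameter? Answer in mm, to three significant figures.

d = 134 mm

Allowable shear stress τ_allow = 219/3.7 = 59.19 MPa.
For a solid shaft τ = 16T/(πd³), so d³ = 16T/(π τ_allow) = 16×2.7800×10^7/(π×59.19) = 2.392×10^6 mm³.
d = (2.392×10^6)^(1/3) = 133.7 mm.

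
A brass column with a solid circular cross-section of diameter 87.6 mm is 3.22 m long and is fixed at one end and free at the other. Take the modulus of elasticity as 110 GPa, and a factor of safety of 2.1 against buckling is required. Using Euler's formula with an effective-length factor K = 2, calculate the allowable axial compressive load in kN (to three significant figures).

I = πd⁴/64 = π×87.6⁴/64 = 2.891×10^6 mm⁴.
Effective length L_e = KL = 2×3.22 m = 6440 mm.
Euler critical load P_cr = π²EI/L_e² = π²×110000×2.891×10^6/6440² = 75670 N.
P_allow = P_cr/n = 75670/2.1 = 36030 N.

P_allow = 36.0 kN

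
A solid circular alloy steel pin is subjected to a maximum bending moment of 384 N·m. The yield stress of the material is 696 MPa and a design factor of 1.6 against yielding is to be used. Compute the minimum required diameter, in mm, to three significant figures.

σ_allow = 696/1.6 = 435.0 MPa.
For a solid circular section σ = 32M/(πd³), so d³ = 32M/(π σ_allow) = 32×384000/(π×435.0) = 8992 mm³.
d = 20.79 mm.

d = 20.8 mm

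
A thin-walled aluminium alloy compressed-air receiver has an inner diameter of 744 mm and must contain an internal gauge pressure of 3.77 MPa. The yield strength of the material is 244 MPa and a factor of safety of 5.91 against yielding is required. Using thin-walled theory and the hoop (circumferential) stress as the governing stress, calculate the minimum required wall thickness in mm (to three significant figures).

t = 34.0 mm

σ_allow = 244/5.91 = 41.29 MPa.
Hoop stress σ_h = pD/(2t), so t = pD/(2σ_allow) = 3.77×744/(2×41.29) = 33.97 mm.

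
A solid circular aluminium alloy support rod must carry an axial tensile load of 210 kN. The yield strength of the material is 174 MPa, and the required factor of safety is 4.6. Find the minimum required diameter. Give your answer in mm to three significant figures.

d = 84.1 mm

Allowable stress σ_allow = 174/4.6 = 37.83 MPa.
Required area A = F/σ_allow = 210000/37.83 = 5552 mm².
A = πd²/4 → d = √(4A/π) = 84.08 mm.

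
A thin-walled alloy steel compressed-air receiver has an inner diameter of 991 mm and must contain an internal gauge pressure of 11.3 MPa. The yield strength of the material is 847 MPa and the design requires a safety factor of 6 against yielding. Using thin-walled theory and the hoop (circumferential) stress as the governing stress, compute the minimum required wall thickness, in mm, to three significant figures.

σ_allow = 847/6 = 141.2 MPa.
Hoop stress σ_h = pD/(2t), so t = pD/(2σ_allow) = 11.3×991/(2×141.2) = 39.66 mm.

t = 39.7 mm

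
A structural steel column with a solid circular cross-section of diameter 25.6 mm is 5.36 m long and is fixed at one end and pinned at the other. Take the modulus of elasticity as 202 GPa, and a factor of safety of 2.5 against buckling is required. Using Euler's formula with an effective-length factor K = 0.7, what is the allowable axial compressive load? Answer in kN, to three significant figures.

I = πd⁴/64 = π×25.6⁴/64 = 21080 mm⁴.
Effective length L_e = KL = 0.7×5.36 m = 3752 mm.
Euler critical load P_cr = π²EI/L_e² = π²×202000×21080/3752² = 2986 N.
P_allow = P_cr/n = 2986/2.5 = 1194 N.

P_allow = 1.19 kN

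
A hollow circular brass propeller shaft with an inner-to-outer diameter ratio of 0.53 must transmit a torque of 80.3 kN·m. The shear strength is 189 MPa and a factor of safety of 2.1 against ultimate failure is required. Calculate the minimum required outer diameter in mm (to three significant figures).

τ_allow = 189/2.1 = 90.00 MPa.
For a hollow shaft τ = 16T/[πd_o³(1−k⁴)] with k = 0.53, so 1−k⁴ = 0.9211.
d_o³ = 16T/[π τ_allow (1−k⁴)] = 16×8.0300×10^7/(π×90.00×0.9211) = 4.933×10^6 mm³.
d_o = 170.2 mm.

d_o = 170 mm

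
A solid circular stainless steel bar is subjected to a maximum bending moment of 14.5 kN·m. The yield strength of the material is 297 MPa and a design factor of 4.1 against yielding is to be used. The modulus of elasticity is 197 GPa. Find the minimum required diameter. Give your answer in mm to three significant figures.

σ_allow = 297/4.1 = 72.44 MPa.
For a solid circular section σ = 32M/(πd³), so d³ = 32M/(π σ_allow) = 32×1.4500×10^7/(π×72.44) = 2.039×10^6 mm³.
d = 126.8 mm.

d = 127 mm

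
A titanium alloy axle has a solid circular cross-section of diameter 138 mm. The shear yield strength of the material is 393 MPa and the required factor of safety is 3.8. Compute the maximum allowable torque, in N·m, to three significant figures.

τ_allow = 393/3.8 = 103.4 MPa.
For a solid shaft T_allow = τ_allow·πd³/16; πd³/16 = π×138³/16 = 516000 mm³.
T_allow = 103.4×516000 = 5.337×10^7 N·mm = 53370 N·m.

T_allow = 53400 N·m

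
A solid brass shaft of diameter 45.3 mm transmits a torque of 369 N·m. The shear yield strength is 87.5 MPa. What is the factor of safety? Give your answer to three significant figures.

n = 4.33

τ = 16T/(πd³) = 16×369000/(π×45.3³) = 20.22 MPa.
n = τ_limit/τ = 87.5/20.22 = 4.328.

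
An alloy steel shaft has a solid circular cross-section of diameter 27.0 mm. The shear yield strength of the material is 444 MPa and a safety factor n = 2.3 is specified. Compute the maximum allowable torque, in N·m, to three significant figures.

τ_allow = 444/2.3 = 193.0 MPa.
For a solid shaft T_allow = τ_allow·πd³/16; πd³/16 = π×27.0³/16 = 3865 mm³.
T_allow = 193.0×3865 = 746100 N·mm = 746.1 N·m.

T_allow = 746 N·m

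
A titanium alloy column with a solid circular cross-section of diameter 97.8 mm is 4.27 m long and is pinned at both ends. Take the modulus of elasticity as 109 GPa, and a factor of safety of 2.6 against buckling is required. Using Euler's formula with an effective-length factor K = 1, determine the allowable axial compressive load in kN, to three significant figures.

P_allow = 102 kN

I = πd⁴/64 = π×97.8⁴/64 = 4.491×10^6 mm⁴.
Effective length L_e = KL = 1×4.27 m = 4270 mm.
Euler critical load P_cr = π²EI/L_e² = π²×109000×4.491×10^6/4270² = 265000 N.
P_allow = P_cr/n = 265000/2.6 = 101900 N.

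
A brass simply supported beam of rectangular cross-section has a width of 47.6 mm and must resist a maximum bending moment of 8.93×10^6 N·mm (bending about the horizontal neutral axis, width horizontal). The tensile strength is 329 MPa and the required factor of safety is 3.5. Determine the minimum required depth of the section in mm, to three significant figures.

h = 109 mm

σ_allow = 329/3.5 = 94.00 MPa.
For a rectangular section σ = 6M/(bh²), so h² = 6M/(b σ_allow) = 6×8930000/(47.6×94.00) = 11970 mm².
h = 109.4 mm.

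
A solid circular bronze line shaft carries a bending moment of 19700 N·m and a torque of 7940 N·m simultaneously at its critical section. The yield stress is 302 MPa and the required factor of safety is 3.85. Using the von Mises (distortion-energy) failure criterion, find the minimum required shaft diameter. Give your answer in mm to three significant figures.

σ_allow = σ_y/n = 302/3.85 = 78.44 MPa.
For a solid shaft σ_b = 32M/(πd³) and τ = 16T/(πd³), so the von Mises stress is σ' = (16/πd³)·√(4M²+3T²).
√(4M²+3T²) = √(4×(1.970×10^7)² + 3×(7.940×10^6)²) = 4.173×10^7 N·mm.
d³ = 16×4.173×10^7/(π×78.44) = 2.709×10^6 mm³.
d = 139.4 mm.

d = 139 mm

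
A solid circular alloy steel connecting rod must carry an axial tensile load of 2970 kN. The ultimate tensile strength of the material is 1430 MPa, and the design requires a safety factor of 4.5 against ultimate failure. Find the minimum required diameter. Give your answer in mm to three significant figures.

d = 109 mm

Allowable stress σ_allow = 1430/4.5 = 317.8 MPa.
Required area A = F/σ_allow = 2970000/317.8 = 9346 mm².
A = πd²/4 → d = √(4A/π) = 109.1 mm.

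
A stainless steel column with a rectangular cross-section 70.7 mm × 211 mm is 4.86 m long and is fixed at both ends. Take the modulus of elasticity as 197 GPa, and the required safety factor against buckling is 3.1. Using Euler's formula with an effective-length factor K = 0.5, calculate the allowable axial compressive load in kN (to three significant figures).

Buckling occurs about the weak axis: I_min = h·b³/12 = 211×70.7³/12 = 6.214×10^6 mm⁴ (b = 70.7 mm is the smaller dimension).
Effective length L_e = KL = 0.5×4.86 m = 2430 mm.
Euler critical load P_cr = π²EI/L_e² = π²×197000×6.214×10^6/2430² = 2.046×10^6 N.
P_allow = P_cr/n = 2.046×10^6/3.1 = 660000 N.

P_allow = 660 kN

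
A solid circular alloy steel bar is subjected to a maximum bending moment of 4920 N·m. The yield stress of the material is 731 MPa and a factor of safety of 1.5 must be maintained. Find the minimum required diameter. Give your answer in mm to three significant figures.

d = 46.9 mm

σ_allow = 731/1.5 = 487.3 MPa.
For a solid circular section σ = 32M/(πd³), so d³ = 32M/(π σ_allow) = 32×4920000/(π×487.3) = 102800 mm³.
d = 46.85 mm.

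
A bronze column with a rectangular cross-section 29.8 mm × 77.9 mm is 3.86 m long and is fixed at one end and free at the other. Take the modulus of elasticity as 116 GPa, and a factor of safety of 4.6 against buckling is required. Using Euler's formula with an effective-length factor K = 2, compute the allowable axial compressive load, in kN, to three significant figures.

Buckling occurs about the weak axis: I_min = h·b³/12 = 77.9×29.8³/12 = 171800 mm⁴ (b = 29.8 mm is the smaller dimension).
Effective length L_e = KL = 2×3.86 m = 7720 mm.
Euler critical load P_cr = π²EI/L_e² = π²×116000×171800/7720² = 3300 N.
P_allow = P_cr/n = 3300/4.6 = 717.4 N.

P_allow = 0.717 kN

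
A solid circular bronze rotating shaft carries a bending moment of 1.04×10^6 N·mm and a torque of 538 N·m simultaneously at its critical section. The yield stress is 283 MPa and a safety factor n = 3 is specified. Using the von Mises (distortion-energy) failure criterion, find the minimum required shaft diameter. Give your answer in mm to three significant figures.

d = 49.7 mm

σ_allow = σ_y/n = 283/3 = 94.33 MPa.
For a solid shaft σ_b = 32M/(πd³) and τ = 16T/(πd³), so the von Mises stress is σ' = (16/πd³)·√(4M²+3T²).
√(4M²+3T²) = √(4×(1.040×10^6)² + 3×(538000)²) = 2.279×10^6 N·mm.
d³ = 16×2.279×10^6/(π×94.33) = 123100 mm³.
d = 49.74 mm.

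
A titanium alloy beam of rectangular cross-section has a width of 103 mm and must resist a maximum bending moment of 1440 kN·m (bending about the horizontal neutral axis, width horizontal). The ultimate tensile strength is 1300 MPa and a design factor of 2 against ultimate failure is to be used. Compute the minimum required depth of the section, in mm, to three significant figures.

h = 359 mm

σ_allow = 1300/2 = 650.0 MPa.
For a rectangular section σ = 6M/(bh²), so h² = 6M/(b σ_allow) = 6×1.4400×10^9/(103×650.0) = 129100 mm².
h = 359.2 mm.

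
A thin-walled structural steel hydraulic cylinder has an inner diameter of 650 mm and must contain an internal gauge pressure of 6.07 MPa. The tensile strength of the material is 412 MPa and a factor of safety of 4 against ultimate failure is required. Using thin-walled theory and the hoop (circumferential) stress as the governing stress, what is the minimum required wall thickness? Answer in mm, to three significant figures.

t = 19.2 mm

σ_allow = 412/4 = 103.0 MPa.
Hoop stress σ_h = pD/(2t), so t = pD/(2σ_allow) = 6.07×650/(2×103.0) = 19.15 mm.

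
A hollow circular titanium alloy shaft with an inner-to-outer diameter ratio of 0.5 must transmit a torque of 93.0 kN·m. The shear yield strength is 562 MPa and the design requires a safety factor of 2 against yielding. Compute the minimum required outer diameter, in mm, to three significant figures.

τ_allow = 562/2 = 281.0 MPa.
For a hollow shaft τ = 16T/[πd_o³(1−k⁴)] with k = 0.5, so 1−k⁴ = 0.9375.
d_o³ = 16T/[π τ_allow (1−k⁴)] = 16×9.3000×10^7/(π×281.0×0.9375) = 1.798×10^6 mm³.
d_o = 121.6 mm.

d_o = 122 mm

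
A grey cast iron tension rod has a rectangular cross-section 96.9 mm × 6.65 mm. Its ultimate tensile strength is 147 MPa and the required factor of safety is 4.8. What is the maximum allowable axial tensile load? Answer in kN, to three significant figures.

σ_allow = 147/4.8 = 30.62 MPa.
A = 96.9×6.65 = 644.4 mm².
F_allow = σ_allow × A = 30.62×644.4 = 19730 N.

F_allow = 19.7 kN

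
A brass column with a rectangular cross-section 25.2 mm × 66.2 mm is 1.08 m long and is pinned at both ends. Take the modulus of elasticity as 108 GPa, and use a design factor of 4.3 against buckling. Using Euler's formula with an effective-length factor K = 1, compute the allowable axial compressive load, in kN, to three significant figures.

P_allow = 18.8 kN

Buckling occurs about the weak axis: I_min = h·b³/12 = 66.2×25.2³/12 = 88280 mm⁴ (b = 25.2 mm is the smaller dimension).
Effective length L_e = KL = 1×1.08 m = 1080 mm.
Euler critical load P_cr = π²EI/L_e² = π²×108000×88280/1080² = 80680 N.
P_allow = P_cr/n = 80680/4.3 = 18760 N.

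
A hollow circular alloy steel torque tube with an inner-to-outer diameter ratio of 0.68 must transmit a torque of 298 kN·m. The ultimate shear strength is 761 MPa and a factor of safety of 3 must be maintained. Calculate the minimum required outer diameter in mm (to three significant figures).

d_o = 197 mm

τ_allow = 761/3 = 253.7 MPa.
For a hollow shaft τ = 16T/[πd_o³(1−k⁴)] with k = 0.68, so 1−k⁴ = 0.7862.
d_o³ = 16T/[π τ_allow (1−k⁴)] = 16×2.9800×10^8/(π×253.7×0.7862) = 7.610×10^6 mm³.
d_o = 196.7 mm.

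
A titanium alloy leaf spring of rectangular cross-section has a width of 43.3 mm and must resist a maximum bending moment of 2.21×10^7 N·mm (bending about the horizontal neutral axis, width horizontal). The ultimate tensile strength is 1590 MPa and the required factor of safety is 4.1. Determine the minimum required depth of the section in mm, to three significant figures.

h = 88.9 mm

σ_allow = 1590/4.1 = 387.8 MPa.
For a rectangular section σ = 6M/(bh²), so h² = 6M/(b σ_allow) = 6×2.2100×10^7/(43.3×387.8) = 7897 mm².
h = 88.86 mm.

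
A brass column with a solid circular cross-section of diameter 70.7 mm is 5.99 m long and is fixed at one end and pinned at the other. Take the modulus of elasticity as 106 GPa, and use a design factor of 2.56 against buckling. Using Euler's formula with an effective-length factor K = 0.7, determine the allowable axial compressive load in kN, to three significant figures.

I = πd⁴/64 = π×70.7⁴/64 = 1.226×10^6 mm⁴.
Effective length L_e = KL = 0.7×5.99 m = 4193 mm.
Euler critical load P_cr = π²EI/L_e² = π²×106000×1.226×10^6/4193² = 72980 N.
P_allow = P_cr/n = 72980/2.56 = 28510 N.

P_allow = 28.5 kN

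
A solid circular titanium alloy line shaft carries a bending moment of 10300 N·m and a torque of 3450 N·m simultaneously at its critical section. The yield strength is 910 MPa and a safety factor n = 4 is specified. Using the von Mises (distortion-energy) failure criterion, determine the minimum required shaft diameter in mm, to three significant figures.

d = 78.3 mm

σ_allow = σ_y/n = 910/4 = 227.5 MPa.
For a solid shaft σ_b = 32M/(πd³) and τ = 16T/(πd³), so the von Mises stress is σ' = (16/πd³)·√(4M²+3T²).
√(4M²+3T²) = √(4×(1.030×10^7)² + 3×(3.450×10^6)²) = 2.145×10^7 N·mm.
d³ = 16×2.145×10^7/(π×227.5) = 480200 mm³.
d = 78.31 mm.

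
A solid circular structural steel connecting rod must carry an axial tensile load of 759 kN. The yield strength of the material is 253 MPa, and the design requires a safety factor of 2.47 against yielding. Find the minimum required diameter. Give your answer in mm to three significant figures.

d = 97.1 mm

Allowable stress σ_allow = 253/2.47 = 102.4 MPa.
Required area A = F/σ_allow = 759000/102.4 = 7410 mm².
A = πd²/4 → d = √(4A/π) = 97.13 mm.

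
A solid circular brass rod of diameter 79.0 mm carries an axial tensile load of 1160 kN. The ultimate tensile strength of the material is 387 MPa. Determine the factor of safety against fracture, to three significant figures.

n = 1.64

A = πd²/4 = 4902 mm².
σ = F/A = 1160000/4902 = 236.7 MPa.
n = 387/236.7 = 1.635.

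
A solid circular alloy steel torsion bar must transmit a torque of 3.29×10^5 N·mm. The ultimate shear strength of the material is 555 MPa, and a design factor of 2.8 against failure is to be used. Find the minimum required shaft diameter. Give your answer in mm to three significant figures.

d = 20.4 mm

Allowable shear stress τ_allow = 555/2.8 = 198.2 MPa.
For a solid shaft τ = 16T/(πd³), so d³ = 16T/(π τ_allow) = 16×329000/(π×198.2) = 8453 mm³.
d = (8453)^(1/3) = 20.37 mm.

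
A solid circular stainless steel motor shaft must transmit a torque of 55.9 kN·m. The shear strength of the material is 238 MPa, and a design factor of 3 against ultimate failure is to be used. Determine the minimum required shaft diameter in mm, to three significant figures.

d = 153 mm

Allowable shear stress τ_allow = 238/3 = 79.33 MPa.
For a solid shaft τ = 16T/(πd³), so d³ = 16T/(π τ_allow) = 16×5.5900×10^7/(π×79.33) = 3.589×10^6 mm³.
d = (3.589×10^6)^(1/3) = 153.1 mm.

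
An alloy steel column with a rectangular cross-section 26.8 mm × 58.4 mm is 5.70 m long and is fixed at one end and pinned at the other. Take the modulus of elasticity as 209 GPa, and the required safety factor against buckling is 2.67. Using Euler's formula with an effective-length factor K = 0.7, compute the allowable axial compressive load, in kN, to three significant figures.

Buckling occurs about the weak axis: I_min = h·b³/12 = 58.4×26.8³/12 = 93680 mm⁴ (b = 26.8 mm is the smaller dimension).
Effective length L_e = KL = 0.7×5.70 m = 3990 mm.
Euler critical load P_cr = π²EI/L_e² = π²×209000×93680/3990² = 12140 N.
P_allow = P_cr/n = 12140/2.67 = 4546 N.

P_allow = 4.55 kN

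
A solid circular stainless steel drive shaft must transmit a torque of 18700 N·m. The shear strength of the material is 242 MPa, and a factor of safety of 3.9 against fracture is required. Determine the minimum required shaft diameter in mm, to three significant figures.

d = 115 mm

Allowable shear stress τ_allow = 242/3.9 = 62.05 MPa.
For a solid shaft τ = 16T/(πd³), so d³ = 16T/(π τ_allow) = 16×1.8700×10^7/(π×62.05) = 1.535×10^6 mm³.
d = (1.535×10^6)^(1/3) = 115.4 mm.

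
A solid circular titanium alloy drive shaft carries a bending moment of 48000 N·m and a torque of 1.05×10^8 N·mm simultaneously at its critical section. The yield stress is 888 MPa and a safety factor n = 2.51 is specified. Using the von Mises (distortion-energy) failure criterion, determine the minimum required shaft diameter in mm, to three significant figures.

σ_allow = σ_y/n = 888/2.51 = 353.8 MPa.
For a solid shaft σ_b = 32M/(πd³) and τ = 16T/(πd³), so the von Mises stress is σ' = (16/πd³)·√(4M²+3T²).
√(4M²+3T²) = √(4×(4.800×10^7)² + 3×(1.050×10^8)²) = 2.056×10^8 N·mm.
d³ = 16×2.056×10^8/(π×353.8) = 2.960×10^6 mm³.
d = 143.6 mm.

d = 144 mm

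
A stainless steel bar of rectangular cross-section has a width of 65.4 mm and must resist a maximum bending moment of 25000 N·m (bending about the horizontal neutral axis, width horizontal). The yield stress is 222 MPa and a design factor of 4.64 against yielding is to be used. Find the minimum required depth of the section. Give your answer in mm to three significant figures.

h = 219 mm

σ_allow = 222/4.64 = 47.84 MPa.
For a rectangular section σ = 6M/(bh²), so h² = 6M/(b σ_allow) = 6×2.5000×10^7/(65.4×47.84) = 47940 mm².
h = 218.9 mm.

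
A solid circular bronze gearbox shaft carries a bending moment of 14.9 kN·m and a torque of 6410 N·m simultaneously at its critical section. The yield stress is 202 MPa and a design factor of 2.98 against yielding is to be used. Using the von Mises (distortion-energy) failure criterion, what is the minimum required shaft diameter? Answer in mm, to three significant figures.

σ_allow = σ_y/n = 202/2.98 = 67.79 MPa.
For a solid shaft σ_b = 32M/(πd³) and τ = 16T/(πd³), so the von Mises stress is σ' = (16/πd³)·√(4M²+3T²).
√(4M²+3T²) = √(4×(1.490×10^7)² + 3×(6.410×10^6)²) = 3.180×10^7 N·mm.
d³ = 16×3.180×10^7/(π×67.79) = 2.389×10^6 mm³.
d = 133.7 mm.

d = 134 mm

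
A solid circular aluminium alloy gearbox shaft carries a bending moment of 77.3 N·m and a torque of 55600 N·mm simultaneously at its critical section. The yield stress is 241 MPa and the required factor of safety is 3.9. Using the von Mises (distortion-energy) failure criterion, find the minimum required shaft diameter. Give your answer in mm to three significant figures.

d = 24.7 mm

σ_allow = σ_y/n = 241/3.9 = 61.79 MPa.
For a solid shaft σ_b = 32M/(πd³) and τ = 16T/(πd³), so the von Mises stress is σ' = (16/πd³)·√(4M²+3T²).
√(4M²+3T²) = √(4×(77300)² + 3×(55600)²) = 182100 N·mm.
d³ = 16×182100/(π×61.79) = 15010 mm³.
d = 24.67 mm.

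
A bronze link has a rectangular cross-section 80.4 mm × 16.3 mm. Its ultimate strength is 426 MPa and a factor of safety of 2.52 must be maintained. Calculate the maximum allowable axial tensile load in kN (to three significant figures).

σ_allow = 426/2.52 = 169.0 MPa.
A = 80.4×16.3 = 1311 mm².
F_allow = σ_allow × A = 169.0×1311 = 221500 N.

F_allow = 222 kN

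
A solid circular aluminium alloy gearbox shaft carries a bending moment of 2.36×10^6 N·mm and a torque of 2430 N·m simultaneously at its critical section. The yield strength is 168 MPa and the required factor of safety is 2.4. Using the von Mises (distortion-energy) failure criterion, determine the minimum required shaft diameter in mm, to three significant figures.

d = 77.2 mm

σ_allow = σ_y/n = 168/2.4 = 70.00 MPa.
For a solid shaft σ_b = 32M/(πd³) and τ = 16T/(πd³), so the von Mises stress is σ' = (16/πd³)·√(4M²+3T²).
√(4M²+3T²) = √(4×(2.360×10^6)² + 3×(2.430×10^6)²) = 6.324×10^6 N·mm.
d³ = 16×6.324×10^6/(π×70.00) = 460100 mm³.
d = 77.20 mm.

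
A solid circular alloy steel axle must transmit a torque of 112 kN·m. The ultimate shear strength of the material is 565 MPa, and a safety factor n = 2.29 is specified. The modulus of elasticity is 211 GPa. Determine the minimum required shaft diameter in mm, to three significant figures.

d = 132 mm

Allowable shear stress τ_allow = 565/2.29 = 246.7 MPa.
For a solid shaft τ = 16T/(πd³), so d³ = 16T/(π τ_allow) = 16×1.1200×10^8/(π×246.7) = 2.312×10^6 mm³.
d = (2.312×10^6)^(1/3) = 132.2 mm.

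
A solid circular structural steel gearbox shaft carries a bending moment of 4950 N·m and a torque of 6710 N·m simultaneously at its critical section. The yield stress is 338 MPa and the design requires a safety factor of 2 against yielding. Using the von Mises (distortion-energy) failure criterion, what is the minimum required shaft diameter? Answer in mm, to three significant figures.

d = 77.2 mm

σ_allow = σ_y/n = 338/2 = 169.0 MPa.
For a solid shaft σ_b = 32M/(πd³) and τ = 16T/(πd³), so the von Mises stress is σ' = (16/πd³)·√(4M²+3T²).
√(4M²+3T²) = √(4×(4.950×10^6)² + 3×(6.710×10^6)²) = 1.527×10^7 N·mm.
d³ = 16×1.527×10^7/(π×169.0) = 460100 mm³.
d = 77.20 mm.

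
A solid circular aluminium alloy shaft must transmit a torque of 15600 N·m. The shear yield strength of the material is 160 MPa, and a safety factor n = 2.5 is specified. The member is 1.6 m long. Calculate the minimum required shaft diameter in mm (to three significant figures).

Allowable shear stress τ_allow = 160/2.5 = 64.00 MPa.
For a solid shaft τ = 16T/(πd³), so d³ = 16T/(π τ_allow) = 16×1.5600×10^7/(π×64.00) = 1.241×10^6 mm³.
d = (1.241×10^6)^(1/3) = 107.5 mm.

d = 107 mm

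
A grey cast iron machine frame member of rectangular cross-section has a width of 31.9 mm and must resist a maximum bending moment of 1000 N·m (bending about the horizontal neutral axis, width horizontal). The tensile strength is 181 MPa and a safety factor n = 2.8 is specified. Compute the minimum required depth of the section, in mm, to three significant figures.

σ_allow = 181/2.8 = 64.64 MPa.
For a rectangular section σ = 6M/(bh²), so h² = 6M/(b σ_allow) = 6×1000000/(31.9×64.64) = 2910 mm².
h = 53.94 mm.

h = 53.9 mm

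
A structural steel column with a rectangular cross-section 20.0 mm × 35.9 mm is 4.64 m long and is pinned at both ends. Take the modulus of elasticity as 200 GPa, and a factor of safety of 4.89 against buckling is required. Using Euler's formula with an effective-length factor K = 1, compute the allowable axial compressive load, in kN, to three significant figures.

Buckling occurs about the weak axis: I_min = h·b³/12 = 35.9×20.0³/12 = 23930 mm⁴ (b = 20.0 mm is the smaller dimension).
Effective length L_e = KL = 1×4.64 m = 4640 mm.
Euler critical load P_cr = π²EI/L_e² = π²×200000×23930/4640² = 2194 N.
P_allow = P_cr/n = 2194/4.89 = 448.7 N.

P_allow = 0.449 kN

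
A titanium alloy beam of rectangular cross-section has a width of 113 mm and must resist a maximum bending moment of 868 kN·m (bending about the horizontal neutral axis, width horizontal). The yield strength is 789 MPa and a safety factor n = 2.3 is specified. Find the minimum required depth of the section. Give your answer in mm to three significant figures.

σ_allow = 789/2.3 = 343.0 MPa.
For a rectangular section σ = 6M/(bh²), so h² = 6M/(b σ_allow) = 6×8.6800×10^8/(113×343.0) = 134400 mm².
h = 366.5 mm.

h = 367 mm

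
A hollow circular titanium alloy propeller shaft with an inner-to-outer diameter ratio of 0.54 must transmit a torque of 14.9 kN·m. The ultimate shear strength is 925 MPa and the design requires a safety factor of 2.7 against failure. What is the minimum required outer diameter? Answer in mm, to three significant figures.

d_o = 62.3 mm

τ_allow = 925/2.7 = 342.6 MPa.
For a hollow shaft τ = 16T/[πd_o³(1−k⁴)] with k = 0.54, so 1−k⁴ = 0.9150.
d_o³ = 16T/[π τ_allow (1−k⁴)] = 16×1.4900×10^7/(π×342.6×0.9150) = 242100 mm³.
d_o = 62.32 mm.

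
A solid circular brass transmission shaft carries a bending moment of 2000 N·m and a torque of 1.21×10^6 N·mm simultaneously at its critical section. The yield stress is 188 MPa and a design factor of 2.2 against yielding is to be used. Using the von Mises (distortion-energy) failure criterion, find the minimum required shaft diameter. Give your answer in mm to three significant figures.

d = 64.6 mm

σ_allow = σ_y/n = 188/2.2 = 85.45 MPa.
For a solid shaft σ_b = 32M/(πd³) and τ = 16T/(πd³), so the von Mises stress is σ' = (16/πd³)·√(4M²+3T²).
√(4M²+3T²) = √(4×(2.000×10^6)² + 3×(1.210×10^6)²) = 4.516×10^6 N·mm.
d³ = 16×4.516×10^6/(π×85.45) = 269100 mm³.
d = 64.56 mm.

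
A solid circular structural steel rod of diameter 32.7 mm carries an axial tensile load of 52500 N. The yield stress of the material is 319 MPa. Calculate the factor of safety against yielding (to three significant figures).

n = 5.10

A = πd²/4 = 839.8 mm².
σ = F/A = 52500/839.8 = 62.51 MPa.
n = 319/62.51 = 5.103.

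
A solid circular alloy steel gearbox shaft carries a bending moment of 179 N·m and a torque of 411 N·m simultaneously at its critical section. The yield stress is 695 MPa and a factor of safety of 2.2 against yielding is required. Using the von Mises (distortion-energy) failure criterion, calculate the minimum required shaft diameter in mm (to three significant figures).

d = 23.4 mm

σ_allow = σ_y/n = 695/2.2 = 315.9 MPa.
For a solid shaft σ_b = 32M/(πd³) and τ = 16T/(πd³), so the von Mises stress is σ' = (16/πd³)·√(4M²+3T²).
√(4M²+3T²) = √(4×(179000)² + 3×(411000)²) = 796800 N·mm.
d³ = 16×796800/(π×315.9) = 12850 mm³.
d = 23.42 mm.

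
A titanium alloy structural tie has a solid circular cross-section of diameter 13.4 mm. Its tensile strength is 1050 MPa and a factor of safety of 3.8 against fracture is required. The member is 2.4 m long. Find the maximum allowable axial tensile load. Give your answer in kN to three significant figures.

F_allow = 39.0 kN

σ_allow = 1050/3.8 = 276.3 MPa.
A = πd²/4 = π×13.4²/4 = 141.0 mm².
F_allow = σ_allow × A = 276.3×141.0 = 38970 N.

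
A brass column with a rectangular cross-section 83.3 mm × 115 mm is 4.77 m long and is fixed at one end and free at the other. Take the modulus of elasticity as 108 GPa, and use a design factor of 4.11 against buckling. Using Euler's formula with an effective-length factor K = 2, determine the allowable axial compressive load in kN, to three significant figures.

Buckling occurs about the weak axis: I_min = h·b³/12 = 115×83.3³/12 = 5.539×10^6 mm⁴ (b = 83.3 mm is the smaller dimension).
Effective length L_e = KL = 2×4.77 m = 9540 mm.
Euler critical load P_cr = π²EI/L_e² = π²×108000×5.539×10^6/9540² = 64880 N.
P_allow = P_cr/n = 64880/4.11 = 15780 N.

P_allow = 15.8 kN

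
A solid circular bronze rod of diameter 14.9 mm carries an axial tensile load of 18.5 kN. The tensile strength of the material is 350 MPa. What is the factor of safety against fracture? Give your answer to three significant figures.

A = πd²/4 = 174.4 mm².
σ = F/A = 18500/174.4 = 106.1 MPa.
n = 350/106.1 = 3.299.

n = 3.30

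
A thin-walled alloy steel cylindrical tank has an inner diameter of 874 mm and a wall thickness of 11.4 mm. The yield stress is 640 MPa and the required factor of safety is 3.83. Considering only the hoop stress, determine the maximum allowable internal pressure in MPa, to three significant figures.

σ_allow = 640/3.83 = 167.1 MPa.
σ_h = pD/(2t) → p_allow = 2σ_allow t/D = 2×167.1×11.4/874 = 4.359 MPa.

p_allow = 4.36 MPa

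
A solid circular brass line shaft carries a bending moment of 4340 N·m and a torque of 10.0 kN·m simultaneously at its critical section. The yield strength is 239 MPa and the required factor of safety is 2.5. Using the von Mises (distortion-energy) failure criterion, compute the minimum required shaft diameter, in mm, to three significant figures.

d = 101 mm

σ_allow = σ_y/n = 239/2.5 = 95.60 MPa.
For a solid shaft σ_b = 32M/(πd³) and τ = 16T/(πd³), so the von Mises stress is σ' = (16/πd³)·√(4M²+3T²).
√(4M²+3T²) = √(4×(4.340×10^6)² + 3×(1.000×10^7)²) = 1.937×10^7 N·mm.
d³ = 16×1.937×10^7/(π×95.60) = 1.032×10^6 mm³.
d = 101.1 mm.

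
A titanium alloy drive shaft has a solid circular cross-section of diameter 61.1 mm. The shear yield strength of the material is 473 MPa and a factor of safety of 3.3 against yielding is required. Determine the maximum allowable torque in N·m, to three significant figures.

τ_allow = 473/3.3 = 143.3 MPa.
For a solid shaft T_allow = τ_allow·πd³/16; πd³/16 = π×61.1³/16 = 44790 mm³.
T_allow = 143.3×44790 = 6.419×10^6 N·mm = 6419 N·m.

T_allow = 6420 N·m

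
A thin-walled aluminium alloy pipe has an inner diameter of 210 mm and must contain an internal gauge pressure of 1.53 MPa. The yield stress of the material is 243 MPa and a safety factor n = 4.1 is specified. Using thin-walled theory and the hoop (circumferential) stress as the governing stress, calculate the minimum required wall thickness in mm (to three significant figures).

t = 2.71 mm

σ_allow = 243/4.1 = 59.27 MPa.
Hoop stress σ_h = pD/(2t), so t = pD/(2σ_allow) = 1.53×210/(2×59.27) = 2.711 mm.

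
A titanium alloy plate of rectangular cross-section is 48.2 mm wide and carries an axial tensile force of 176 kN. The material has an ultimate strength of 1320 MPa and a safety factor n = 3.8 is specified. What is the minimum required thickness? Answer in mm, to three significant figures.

σ_allow = 1320/3.8 = 347.4 MPa.
Required area A = F/σ_allow = 176000/347.4 = 506.7 mm².
t = A/w = 506.7/48.2 = 10.51 mm.

t = 10.5 mm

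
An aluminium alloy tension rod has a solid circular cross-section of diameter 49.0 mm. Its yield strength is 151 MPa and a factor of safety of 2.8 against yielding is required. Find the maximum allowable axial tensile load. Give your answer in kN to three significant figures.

F_allow = 102 kN

σ_allow = 151/2.8 = 53.93 MPa.
A = πd²/4 = π×49.0²/4 = 1886 mm².
F_allow = σ_allow × A = 53.93×1886 = 101700 N.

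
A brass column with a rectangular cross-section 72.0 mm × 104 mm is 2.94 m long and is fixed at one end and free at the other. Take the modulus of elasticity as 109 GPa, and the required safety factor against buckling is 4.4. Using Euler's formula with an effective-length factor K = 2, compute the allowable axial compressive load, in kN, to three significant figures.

Buckling occurs about the weak axis: I_min = h·b³/12 = 104×72.0³/12 = 3.235×10^6 mm⁴ (b = 72.0 mm is the smaller dimension).
Effective length L_e = KL = 2×2.94 m = 5880 mm.
Euler critical load P_cr = π²EI/L_e² = π²×109000×3.235×10^6/5880² = 100700 N.
P_allow = P_cr/n = 100700/4.4 = 22880 N.

P_allow = 22.9 kN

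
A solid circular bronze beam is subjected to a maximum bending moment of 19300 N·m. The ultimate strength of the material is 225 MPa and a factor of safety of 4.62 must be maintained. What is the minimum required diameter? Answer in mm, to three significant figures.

σ_allow = 225/4.62 = 48.70 MPa.
For a solid circular section σ = 32M/(πd³), so d³ = 32M/(π σ_allow) = 32×1.9300×10^7/(π×48.70) = 4.037×10^6 mm³.
d = 159.2 mm.

d = 159 mm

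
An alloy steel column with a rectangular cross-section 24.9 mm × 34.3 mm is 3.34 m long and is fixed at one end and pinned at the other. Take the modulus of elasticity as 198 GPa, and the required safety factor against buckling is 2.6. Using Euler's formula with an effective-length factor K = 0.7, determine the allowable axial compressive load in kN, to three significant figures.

P_allow = 6.07 kN

Buckling occurs about the weak axis: I_min = h·b³/12 = 34.3×24.9³/12 = 44130 mm⁴ (b = 24.9 mm is the smaller dimension).
Effective length L_e = KL = 0.7×3.34 m = 2338 mm.
Euler critical load P_cr = π²EI/L_e² = π²×198000×44130/2338² = 15780 N.
P_allow = P_cr/n = 15780/2.6 = 6068 N.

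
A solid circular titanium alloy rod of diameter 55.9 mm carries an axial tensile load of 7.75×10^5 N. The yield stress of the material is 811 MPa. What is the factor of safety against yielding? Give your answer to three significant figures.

n = 2.57

A = πd²/4 = 2454 mm².
σ = F/A = 775000/2454 = 315.8 MPa.
n = 811/315.8 = 2.568.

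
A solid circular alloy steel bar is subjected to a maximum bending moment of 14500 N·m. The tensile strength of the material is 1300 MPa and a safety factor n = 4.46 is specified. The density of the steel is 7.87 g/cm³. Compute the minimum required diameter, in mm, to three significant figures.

d = 79.7 mm

σ_allow = 1300/4.46 = 291.5 MPa.
For a solid circular section σ = 32M/(πd³), so d³ = 32M/(π σ_allow) = 32×1.4500×10^7/(π×291.5) = 506700 mm³.
d = 79.72 mm.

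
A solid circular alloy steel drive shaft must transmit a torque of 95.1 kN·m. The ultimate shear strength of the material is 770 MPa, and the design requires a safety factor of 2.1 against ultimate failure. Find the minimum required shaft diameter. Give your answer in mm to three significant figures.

d = 110 mm

Allowable shear stress τ_allow = 770/2.1 = 366.7 MPa.
For a solid shaft τ = 16T/(πd³), so d³ = 16T/(π τ_allow) = 16×9.5100×10^7/(π×366.7) = 1.321×10^6 mm³.
d = (1.321×10^6)^(1/3) = 109.7 mm.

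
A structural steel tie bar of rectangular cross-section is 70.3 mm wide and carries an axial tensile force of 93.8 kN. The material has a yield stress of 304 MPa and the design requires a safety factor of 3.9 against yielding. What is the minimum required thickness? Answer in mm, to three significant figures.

t = 17.1 mm

σ_allow = 304/3.9 = 77.95 MPa.
Required area A = F/σ_allow = 93800/77.95 = 1203 mm².
t = A/w = 1203/70.3 = 17.12 mm.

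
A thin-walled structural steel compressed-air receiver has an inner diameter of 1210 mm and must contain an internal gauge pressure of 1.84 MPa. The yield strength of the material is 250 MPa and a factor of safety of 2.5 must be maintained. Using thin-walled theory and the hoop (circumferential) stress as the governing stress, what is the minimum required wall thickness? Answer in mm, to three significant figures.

σ_allow = 250/2.5 = 100.0 MPa.
Hoop stress σ_h = pD/(2t), so t = pD/(2σ_allow) = 1.84×1210/(2×100.0) = 11.13 mm.

t = 11.1 mm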